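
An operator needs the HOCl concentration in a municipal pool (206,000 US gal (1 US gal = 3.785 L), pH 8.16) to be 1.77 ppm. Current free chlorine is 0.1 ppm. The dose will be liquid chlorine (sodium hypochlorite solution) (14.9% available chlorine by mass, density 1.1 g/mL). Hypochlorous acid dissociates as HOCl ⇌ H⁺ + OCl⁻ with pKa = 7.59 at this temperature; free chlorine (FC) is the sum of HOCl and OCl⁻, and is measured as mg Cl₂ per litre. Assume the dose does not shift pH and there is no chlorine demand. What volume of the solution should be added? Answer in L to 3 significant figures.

39.2 L

Volume: 206,000 US gal × 3.785 L/gal = 779,710 L.
[OCl⁻]/[HOCl] = 10^(pH − pKa) = 10^(8.16 − 7.59) = 3.715; fraction as HOCl = 1/(1 + 3.715) = 0.2121.
Free chlorine required for 1.77 ppm HOCl: 1.77 / 0.2121 = 8.346 ppm.
FC to add: 8.346 − 0.1 = 8.246 mg/L as Cl₂.
Cl₂ equivalent: 8.246 mg/L × 779,710 L = 6430 g.
Product at 14.9% available Cl: 6430 / 0.149 = 43,150 g.
Volume: 43,150 g ÷ 1.1 g/mL = 39,230 mL.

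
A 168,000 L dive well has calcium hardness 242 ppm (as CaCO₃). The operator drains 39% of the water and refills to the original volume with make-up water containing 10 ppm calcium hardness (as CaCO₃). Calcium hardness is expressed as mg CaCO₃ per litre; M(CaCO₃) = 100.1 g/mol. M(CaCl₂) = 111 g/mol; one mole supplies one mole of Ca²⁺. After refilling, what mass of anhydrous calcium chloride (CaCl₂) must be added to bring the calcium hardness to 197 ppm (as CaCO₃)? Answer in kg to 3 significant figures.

After draining 39% and refilling: 242 × 0.61 + 10 × 0.39 = 151.52 ppm.
Deficit to target: 197 − 151.52 = 45.48 mg/L.
As CaCO₃: 45.48 mg/L × 168,000 L = 7641 g; ÷ 100.1 = 76.33 mol Ca²⁺.
Mass: 76.33 × 111 = 8473 g.

8.47 kg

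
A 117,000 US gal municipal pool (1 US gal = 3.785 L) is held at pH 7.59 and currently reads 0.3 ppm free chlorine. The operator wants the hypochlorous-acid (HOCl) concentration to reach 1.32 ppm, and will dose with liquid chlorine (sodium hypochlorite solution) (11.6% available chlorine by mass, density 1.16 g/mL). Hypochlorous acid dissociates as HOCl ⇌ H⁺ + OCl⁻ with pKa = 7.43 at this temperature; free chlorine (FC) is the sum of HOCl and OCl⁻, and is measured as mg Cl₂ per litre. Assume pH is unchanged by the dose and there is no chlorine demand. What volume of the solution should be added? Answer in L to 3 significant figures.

9.64 L

Volume: 117,000 US gal × 3.785 L/gal = 442,845 L.
[OCl⁻]/[HOCl] = 10^(pH − pKa) = 10^(7.59 − 7.43) = 1.445; fraction as HOCl = 1/(1 + 1.445) = 0.4089.
Free chlorine required for 1.32 ppm HOCl: 1.32 / 0.4089 = 3.228 ppm.
FC to add: 3.228 − 0.3 = 2.928 mg/L as Cl₂.
Cl₂ equivalent: 2.928 mg/L × 442,845 L = 1297 g.
Product at 11.6% available Cl: 1297 / 0.116 = 11,180 g.
Volume: 11,180 g ÷ 1.16 g/mL = 9636 mL.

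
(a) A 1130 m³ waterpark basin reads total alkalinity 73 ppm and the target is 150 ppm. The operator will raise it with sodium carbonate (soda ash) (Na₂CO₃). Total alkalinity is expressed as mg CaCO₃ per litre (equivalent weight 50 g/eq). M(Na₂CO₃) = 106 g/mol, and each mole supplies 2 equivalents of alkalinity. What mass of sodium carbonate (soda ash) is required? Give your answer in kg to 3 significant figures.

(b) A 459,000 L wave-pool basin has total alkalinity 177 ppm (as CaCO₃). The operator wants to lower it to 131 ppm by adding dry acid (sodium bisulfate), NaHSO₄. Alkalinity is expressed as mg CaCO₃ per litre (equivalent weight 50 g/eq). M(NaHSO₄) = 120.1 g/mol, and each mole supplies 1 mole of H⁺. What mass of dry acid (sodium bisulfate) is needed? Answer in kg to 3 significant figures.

(a) 92.2 kg; (b) 50.7 kg

(a) Volume: 1130 m³ = 1,130,000 L.
(a) Alkalinity to add: (150 − 73) = 77 mg/L as CaCO₃ × 1,130,000 L = 87,010 g as CaCO₃.
(a) Equivalents: 87,010 g ÷ 50 g/eq = 1740 eq.
(a) Each mole of Na₂CO₃ supplies 2 eq, so 1740 / 2 = 870.1 mol.
(a) Mass: 870.1 mol × 106 g/mol = 92,230 g.

(b) Alkalinity to neutralize: (177 − 131) = 46 mg/L as CaCO₃ × 459,000 L = 21,110 g as CaCO₃.
(b) Equivalents of H⁺ required: 21,110 ÷ 50 g/eq = 422.3 eq = 422.3 mol NaHSO₄.
(b) Mass of NaHSO₄: 422.3 × 120.1 = 50,720 g.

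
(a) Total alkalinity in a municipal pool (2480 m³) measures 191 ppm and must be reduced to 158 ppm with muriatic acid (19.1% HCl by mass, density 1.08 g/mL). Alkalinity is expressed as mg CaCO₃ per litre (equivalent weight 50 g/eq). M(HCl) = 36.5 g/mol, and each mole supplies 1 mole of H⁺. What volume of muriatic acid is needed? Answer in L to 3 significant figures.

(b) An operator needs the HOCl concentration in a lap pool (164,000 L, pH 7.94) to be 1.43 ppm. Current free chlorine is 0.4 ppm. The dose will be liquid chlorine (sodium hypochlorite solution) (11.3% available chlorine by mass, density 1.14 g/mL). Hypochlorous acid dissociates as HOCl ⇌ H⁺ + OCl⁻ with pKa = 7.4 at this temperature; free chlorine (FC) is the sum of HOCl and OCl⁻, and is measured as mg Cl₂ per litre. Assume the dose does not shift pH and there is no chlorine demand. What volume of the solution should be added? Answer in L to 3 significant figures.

(a) Volume: 2480 m³ = 2,480,000 L.
(a) Alkalinity to neutralize: (191 − 158) = 33 mg/L as CaCO₃ × 2,480,000 L = 81,840 g as CaCO₃.
(a) Equivalents of H⁺ required: 81,840 ÷ 50 g/eq = 1637 eq = 1637 mol HCl.
(a) Mass of HCl: 1637 × 36.5 = 59,740 g.
(a) Mass of 19.1% solution: 59,740 / 0.191 = 312,800 g.
(a) Volume: 312,800 g ÷ 1.08 g/mL = 289,600 mL.

(b) [OCl⁻]/[HOCl] = 10^(pH − pKa) = 10^(7.94 − 7.4) = 3.467; fraction as HOCl = 1/(1 + 3.467) = 0.2238.
(b) Free chlorine required for 1.43 ppm HOCl: 1.43 / 0.2238 = 6.388 ppm.
(b) FC to add: 6.388 − 0.4 = 5.988 mg/L as Cl₂.
(b) Cl₂ equivalent: 5.988 mg/L × 164,000 L = 982.1 g.
(b) Product at 11.3% available Cl: 982.1 / 0.113 = 8691 g.
(b) Volume: 8691 g ÷ 1.14 g/mL = 7624 mL.

(a) 290 L; (b) 7.62 L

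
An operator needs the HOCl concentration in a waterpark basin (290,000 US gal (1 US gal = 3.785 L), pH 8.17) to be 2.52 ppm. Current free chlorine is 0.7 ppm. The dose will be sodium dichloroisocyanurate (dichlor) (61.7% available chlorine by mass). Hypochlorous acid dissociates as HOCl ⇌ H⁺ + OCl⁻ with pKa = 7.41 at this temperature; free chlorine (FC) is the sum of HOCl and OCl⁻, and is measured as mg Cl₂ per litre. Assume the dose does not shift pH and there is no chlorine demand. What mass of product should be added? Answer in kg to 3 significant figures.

Volume: 290,000 US gal × 3.785 L/gal = 1,097,650 L.
[OCl⁻]/[HOCl] = 10^(pH − pKa) = 10^(8.17 − 7.41) = 5.754; fraction as HOCl = 1/(1 + 5.754) = 0.1481.
Free chlorine required for 2.52 ppm HOCl: 2.52 / 0.1481 = 17.02 ppm.
FC to add: 17.02 − 0.7 = 16.32 mg/L as Cl₂.
Cl₂ equivalent: 16.32 mg/L × 1,097,650 L = 17,910 g.
Product at 61.7% available Cl: 17,910 / 0.617 = 29,040 g.

29.0 kg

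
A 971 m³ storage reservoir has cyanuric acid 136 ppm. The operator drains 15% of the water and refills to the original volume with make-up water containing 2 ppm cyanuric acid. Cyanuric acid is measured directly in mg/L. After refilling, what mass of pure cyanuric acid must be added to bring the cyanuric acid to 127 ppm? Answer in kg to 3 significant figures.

10.8 kg

Volume: 971 m³ = 971,000 L.
After draining 15% and refilling: 136 × 0.85 + 2 × 0.15 = 115.9 ppm.
Deficit to target: 127 − 115.9 = 11.1 mg/L.
Mass: 11.1 mg/L × 971,000 L = 10,780 g cyanuric acid.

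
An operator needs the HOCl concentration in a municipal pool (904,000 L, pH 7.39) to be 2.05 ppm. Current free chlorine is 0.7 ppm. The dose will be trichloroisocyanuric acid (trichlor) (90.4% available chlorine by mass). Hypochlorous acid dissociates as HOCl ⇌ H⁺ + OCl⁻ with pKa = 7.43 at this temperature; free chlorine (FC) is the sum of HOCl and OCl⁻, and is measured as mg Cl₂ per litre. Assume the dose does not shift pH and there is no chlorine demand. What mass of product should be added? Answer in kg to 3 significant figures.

[OCl⁻]/[HOCl] = 10^(pH − pKa) = 10^(7.39 − 7.43) = 0.912; fraction as HOCl = 1/(1 + 0.912) = 0.523.
Free chlorine required for 2.05 ppm HOCl: 2.05 / 0.523 = 3.92 ppm.
FC to add: 3.92 − 0.7 = 3.22 mg/L as Cl₂.
Cl₂ equivalent: 3.22 mg/L × 904,000 L = 2911 g.
Product at 90.4% available Cl: 2911 / 0.904 = 3220 g.

3.22 kg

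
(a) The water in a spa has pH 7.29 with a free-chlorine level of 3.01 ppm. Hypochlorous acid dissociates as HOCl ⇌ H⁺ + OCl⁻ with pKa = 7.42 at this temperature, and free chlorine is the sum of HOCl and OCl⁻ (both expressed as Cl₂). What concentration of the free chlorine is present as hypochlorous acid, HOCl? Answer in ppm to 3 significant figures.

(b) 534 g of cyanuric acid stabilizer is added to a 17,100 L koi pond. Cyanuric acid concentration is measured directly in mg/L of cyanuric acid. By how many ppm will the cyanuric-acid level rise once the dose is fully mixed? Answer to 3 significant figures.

(a) [OCl⁻]/[HOCl] = 10^(pH − pKa) = 10^(7.29 − 7.42) = 10^-0.13 = 0.7413.
(a) Fraction as HOCl = 1 / (1 + 0.7413) = 0.5743.
(a) HOCl = 0.5743 × 3.01 ppm = 1.729 ppm.

(b) Rise: 534 g / 17,100 L × 1000 = 31.23 mg/L.

(a) 1.73 ppm; (b) 31.2 ppm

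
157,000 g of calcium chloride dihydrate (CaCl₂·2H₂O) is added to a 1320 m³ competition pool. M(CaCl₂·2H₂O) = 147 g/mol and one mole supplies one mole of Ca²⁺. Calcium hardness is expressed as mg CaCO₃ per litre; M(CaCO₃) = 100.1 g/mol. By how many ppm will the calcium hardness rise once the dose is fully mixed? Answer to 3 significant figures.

Volume: 1320 m³ = 1,320,000 L.
Moles of Ca²⁺: 157,000 g ÷ 147 g/mol = 1068 mol.
As CaCO₃: 1068 mol × 100.1 g/mol = 106,900 g.
Rise: 106,900 g / 1,320,000 L × 1000 = 80.99 mg/L.

81.0 ppm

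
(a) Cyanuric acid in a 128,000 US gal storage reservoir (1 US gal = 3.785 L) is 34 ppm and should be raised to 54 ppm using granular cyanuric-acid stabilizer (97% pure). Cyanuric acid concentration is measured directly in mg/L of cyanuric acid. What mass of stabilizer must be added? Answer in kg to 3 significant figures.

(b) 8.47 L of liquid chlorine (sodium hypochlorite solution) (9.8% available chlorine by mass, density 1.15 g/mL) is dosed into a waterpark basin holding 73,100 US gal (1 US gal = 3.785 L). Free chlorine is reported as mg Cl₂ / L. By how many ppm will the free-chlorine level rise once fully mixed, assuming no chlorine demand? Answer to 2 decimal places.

(a) Volume: 128,000 US gal × 3.785 L/gal = 484,480 L.
(a) CYA to add: (54 − 34) = 20 mg/L × 484,480 L = 9690 g cyanuric acid.
(a) At 97% purity: 9690 / 0.97 = 9989 g product.

(b) Volume: 73,100 US gal × 3.785 L/gal = 276,684 L.
(b) Mass of solution: 8.47 L × 1000 mL/L × 1.15 g/mL = 9740 g.
(b) Available chlorine delivered: 9740 g × 0.098 = 954.6 g as Cl₂.
(b) Concentration rise: 954.6 g / 276,684 L = 3.45 mg/L = 3.45 ppm.

(a) 9.99 kg; (b) 3.45 ppm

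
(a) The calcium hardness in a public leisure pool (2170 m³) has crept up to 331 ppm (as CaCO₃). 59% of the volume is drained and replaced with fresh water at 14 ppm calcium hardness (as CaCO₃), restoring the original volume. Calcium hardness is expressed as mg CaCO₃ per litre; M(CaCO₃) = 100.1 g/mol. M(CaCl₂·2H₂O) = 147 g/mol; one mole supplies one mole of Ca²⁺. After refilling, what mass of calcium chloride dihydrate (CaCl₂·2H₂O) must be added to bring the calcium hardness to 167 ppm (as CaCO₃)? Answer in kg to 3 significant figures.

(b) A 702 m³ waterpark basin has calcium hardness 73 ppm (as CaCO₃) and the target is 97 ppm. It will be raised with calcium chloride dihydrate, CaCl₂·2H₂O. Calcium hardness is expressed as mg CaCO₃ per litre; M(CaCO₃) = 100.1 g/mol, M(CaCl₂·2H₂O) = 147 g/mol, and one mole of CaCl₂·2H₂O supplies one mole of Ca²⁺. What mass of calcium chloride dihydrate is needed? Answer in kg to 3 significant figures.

(a) 73.4 kg; (b) 24.7 kg

(a) Volume: 2170 m³ = 2,170,000 L.
(a) After draining 59% and refilling: 331 × 0.41 + 14 × 0.59 = 143.97 ppm.
(a) Deficit to target: 167 − 143.97 = 23.03 mg/L.
(a) As CaCO₃: 23.03 mg/L × 2,170,000 L = 49,980 g; ÷ 100.1 = 499.3 mol Ca²⁺.
(a) Mass: 499.3 × 147 = 73,390 g.

(b) Volume: 702 m³ = 702,000 L.
(b) Hardness to add: (97 − 73) = 24 mg/L as CaCO₃ × 702,000 L = 16,850 g as CaCO₃.
(b) Moles of Ca²⁺ (1 mol Ca²⁺ ≡ 1 mol CaCO₃): 16,850 / 100.1 g/mol = 168.3 mol.
(b) Mass of CaCl₂·2H₂O: 168.3 × 147 = 24,740 g.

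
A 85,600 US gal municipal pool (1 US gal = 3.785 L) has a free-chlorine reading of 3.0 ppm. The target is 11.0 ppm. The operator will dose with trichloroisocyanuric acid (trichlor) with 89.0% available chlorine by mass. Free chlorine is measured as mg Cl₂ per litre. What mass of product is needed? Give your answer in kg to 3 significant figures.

2.91 kg

Volume: 85,600 US gal × 3.785 L/gal = 323,996 L.
Chlorine deficit: 11.0 − 3.0 = 8 ppm = 8 mg/L as Cl₂.
Cl₂ equivalent needed: 8 mg/L × 323,996 L = 2,592,000 mg = 2592 g.
Product at 89.0% available chlorine: 2592 / 0.89 = 2912 g.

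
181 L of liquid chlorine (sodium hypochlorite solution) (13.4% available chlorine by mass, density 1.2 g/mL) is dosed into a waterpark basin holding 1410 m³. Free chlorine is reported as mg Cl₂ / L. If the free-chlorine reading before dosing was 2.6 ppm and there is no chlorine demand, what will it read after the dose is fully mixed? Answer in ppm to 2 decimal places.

23.24 ppm

Volume: 1410 m³ = 1,410,000 L.
Mass of solution: 181 L × 1000 mL/L × 1.2 g/mL = 217,200 g.
Available chlorine delivered: 217,200 g × 0.134 = 29,100 g as Cl₂.
Concentration rise: 29,100 g / 1,410,000 L = 20.64 mg/L = 20.64 ppm.
Final FC: 2.6 + 20.64 = 23.24 ppm.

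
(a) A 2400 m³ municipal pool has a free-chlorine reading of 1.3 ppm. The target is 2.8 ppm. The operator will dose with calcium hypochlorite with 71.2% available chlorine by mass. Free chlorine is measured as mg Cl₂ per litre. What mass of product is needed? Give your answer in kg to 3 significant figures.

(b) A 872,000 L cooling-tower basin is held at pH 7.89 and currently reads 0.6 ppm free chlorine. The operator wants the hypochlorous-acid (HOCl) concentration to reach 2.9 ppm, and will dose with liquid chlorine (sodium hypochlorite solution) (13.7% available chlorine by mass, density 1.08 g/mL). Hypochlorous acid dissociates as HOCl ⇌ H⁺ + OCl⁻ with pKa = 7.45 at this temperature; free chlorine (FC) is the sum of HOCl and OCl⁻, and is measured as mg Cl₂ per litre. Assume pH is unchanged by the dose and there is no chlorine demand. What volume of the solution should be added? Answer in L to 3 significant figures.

(a) Volume: 2400 m³ = 2,400,000 L.
(a) Chlorine deficit: 2.8 − 1.3 = 1.5 ppm = 1.5 mg/L as Cl₂.
(a) Cl₂ equivalent needed: 1.5 mg/L × 2,400,000 L = 3,600,000 mg = 3600 g.
(a) Product at 71.2% available chlorine: 3600 / 0.712 = 5056 g.

(b) [OCl⁻]/[HOCl] = 10^(pH − pKa) = 10^(7.89 − 7.45) = 2.754; fraction as HOCl = 1/(1 + 2.754) = 0.2664.
(b) Free chlorine required for 2.9 ppm HOCl: 2.9 / 0.2664 = 10.89 ppm.
(b) FC to add: 10.89 − 0.6 = 10.29 mg/L as Cl₂.
(b) Cl₂ equivalent: 10.29 mg/L × 872,000 L = 8970 g.
(b) Product at 13.7% available Cl: 8970 / 0.137 = 65,480 g.
(b) Volume: 65,480 g ÷ 1.08 g/mL = 60,630 mL.

(a) 5.06 kg; (b) 60.6 L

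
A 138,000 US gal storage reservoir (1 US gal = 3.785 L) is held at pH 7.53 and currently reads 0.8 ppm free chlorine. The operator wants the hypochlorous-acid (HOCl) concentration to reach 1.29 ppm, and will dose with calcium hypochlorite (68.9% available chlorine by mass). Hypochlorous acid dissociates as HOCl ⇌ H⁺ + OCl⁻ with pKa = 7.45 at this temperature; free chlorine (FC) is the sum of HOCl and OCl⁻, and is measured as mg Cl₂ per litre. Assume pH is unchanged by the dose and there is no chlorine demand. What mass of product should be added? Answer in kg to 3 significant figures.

Volume: 138,000 US gal × 3.785 L/gal = 522,330 L.
[OCl⁻]/[HOCl] = 10^(pH − pKa) = 10^(7.53 − 7.45) = 1.202; fraction as HOCl = 1/(1 + 1.202) = 0.4541.
Free chlorine required for 1.29 ppm HOCl: 1.29 / 0.4541 = 2.841 ppm.
FC to add: 2.841 − 0.8 = 2.041 mg/L as Cl₂.
Cl₂ equivalent: 2.041 mg/L × 522,330 L = 1066 g.
Product at 68.9% available Cl: 1066 / 0.689 = 1547 g.

1.55 kg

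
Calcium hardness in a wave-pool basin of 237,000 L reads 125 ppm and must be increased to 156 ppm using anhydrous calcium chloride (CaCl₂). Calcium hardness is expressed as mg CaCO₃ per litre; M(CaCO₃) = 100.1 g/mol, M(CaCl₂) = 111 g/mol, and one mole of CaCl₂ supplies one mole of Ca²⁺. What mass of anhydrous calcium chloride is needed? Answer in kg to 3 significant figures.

8.15 kg

Hardness to add: (156 − 125) = 31 mg/L as CaCO₃ × 237,000 L = 7347 g as CaCO₃.
Moles of Ca²⁺ (1 mol Ca²⁺ ≡ 1 mol CaCO₃): 7347 / 100.1 g/mol = 73.4 mol.
Mass of CaCl₂: 73.4 × 111 = 8147 g.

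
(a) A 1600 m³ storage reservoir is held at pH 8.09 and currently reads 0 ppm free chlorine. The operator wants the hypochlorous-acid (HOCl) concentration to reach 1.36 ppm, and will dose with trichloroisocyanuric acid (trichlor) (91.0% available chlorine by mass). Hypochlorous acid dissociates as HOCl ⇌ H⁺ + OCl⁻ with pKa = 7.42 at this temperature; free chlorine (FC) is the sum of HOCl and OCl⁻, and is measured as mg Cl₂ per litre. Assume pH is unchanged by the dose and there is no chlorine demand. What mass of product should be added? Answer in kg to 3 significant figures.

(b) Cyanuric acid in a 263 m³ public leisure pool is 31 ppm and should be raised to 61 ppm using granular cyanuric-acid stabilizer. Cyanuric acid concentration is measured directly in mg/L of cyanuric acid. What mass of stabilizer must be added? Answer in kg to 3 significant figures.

(a) 13.6 kg; (b) 7.89 kg

(a) Volume: 1600 m³ = 1,600,000 L.
(a) [OCl⁻]/[HOCl] = 10^(pH − pKa) = 10^(8.09 − 7.42) = 4.677; fraction as HOCl = 1/(1 + 4.677) = 0.1761.
(a) Free chlorine required for 1.36 ppm HOCl: 1.36 / 0.1761 = 7.721 ppm.
(a) FC to add: 7.721 − 0 = 7.721 mg/L as Cl₂.
(a) Cl₂ equivalent: 7.721 mg/L × 1,600,000 L = 12,350 g.
(a) Product at 91.0% available Cl: 12,350 / 0.91 = 13,580 g.

(b) Volume: 263 m³ = 263,000 L.
(b) CYA to add: (61 − 31) = 30 mg/L × 263,000 L = 7890 g cyanuric acid.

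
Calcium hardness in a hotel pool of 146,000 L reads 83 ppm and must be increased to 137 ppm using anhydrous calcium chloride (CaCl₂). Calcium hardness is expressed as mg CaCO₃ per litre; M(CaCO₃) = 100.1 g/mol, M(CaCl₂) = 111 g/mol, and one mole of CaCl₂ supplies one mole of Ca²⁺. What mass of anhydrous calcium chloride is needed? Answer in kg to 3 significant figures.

Hardness to add: (137 − 83) = 54 mg/L as CaCO₃ × 146,000 L = 7884 g as CaCO₃.
Moles of Ca²⁺ (1 mol Ca²⁺ ≡ 1 mol CaCO₃): 7884 / 100.1 g/mol = 78.76 mol.
Mass of CaCl₂: 78.76 × 111 = 8742 g.

8.74 kg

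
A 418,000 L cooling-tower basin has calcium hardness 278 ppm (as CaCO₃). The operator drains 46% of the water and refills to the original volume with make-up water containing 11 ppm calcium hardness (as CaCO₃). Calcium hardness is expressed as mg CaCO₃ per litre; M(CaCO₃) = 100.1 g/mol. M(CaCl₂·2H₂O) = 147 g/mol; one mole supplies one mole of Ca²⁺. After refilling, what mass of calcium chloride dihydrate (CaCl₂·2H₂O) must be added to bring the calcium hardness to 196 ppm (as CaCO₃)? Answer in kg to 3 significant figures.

After draining 46% and refilling: 278 × 0.54 + 11 × 0.46 = 155.18 ppm.
Deficit to target: 196 − 155.18 = 40.82 mg/L.
As CaCO₃: 40.82 mg/L × 418,000 L = 17,060 g; ÷ 100.1 = 170.5 mol Ca²⁺.
Mass: 170.5 × 147 = 25,060 g.

25.1 kg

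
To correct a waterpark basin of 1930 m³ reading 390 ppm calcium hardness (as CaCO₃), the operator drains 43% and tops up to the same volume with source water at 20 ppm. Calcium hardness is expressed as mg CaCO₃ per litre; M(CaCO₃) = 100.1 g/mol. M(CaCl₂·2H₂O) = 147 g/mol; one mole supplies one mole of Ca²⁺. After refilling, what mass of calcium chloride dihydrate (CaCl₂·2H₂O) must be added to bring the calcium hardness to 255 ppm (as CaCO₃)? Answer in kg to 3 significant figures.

Volume: 1930 m³ = 1,930,000 L.
After draining 43% and refilling: 390 × 0.57 + 20 × 0.43 = 230.9 ppm.
Deficit to target: 255 − 230.9 = 24.1 mg/L.
As CaCO₃: 24.1 mg/L × 1,930,000 L = 46,510 g; ÷ 100.1 = 464.7 mol Ca²⁺.
Mass: 464.7 × 147 = 68,310 g.

68.3 kg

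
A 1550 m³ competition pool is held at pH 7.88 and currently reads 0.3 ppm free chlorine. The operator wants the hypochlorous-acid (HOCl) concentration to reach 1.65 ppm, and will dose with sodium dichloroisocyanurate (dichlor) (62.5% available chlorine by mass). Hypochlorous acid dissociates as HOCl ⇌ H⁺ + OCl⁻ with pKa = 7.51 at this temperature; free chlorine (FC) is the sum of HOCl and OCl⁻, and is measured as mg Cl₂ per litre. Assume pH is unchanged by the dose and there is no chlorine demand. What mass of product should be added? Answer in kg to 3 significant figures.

Volume: 1550 m³ = 1,550,000 L.
[OCl⁻]/[HOCl] = 10^(pH − pKa) = 10^(7.88 − 7.51) = 2.344; fraction as HOCl = 1/(1 + 2.344) = 0.299.
Free chlorine required for 1.65 ppm HOCl: 1.65 / 0.299 = 5.518 ppm.
FC to add: 5.518 − 0.3 = 5.218 mg/L as Cl₂.
Cl₂ equivalent: 5.218 mg/L × 1,550,000 L = 8088 g.
Product at 62.5% available Cl: 8088 / 0.625 = 12,940 g.

12.9 kg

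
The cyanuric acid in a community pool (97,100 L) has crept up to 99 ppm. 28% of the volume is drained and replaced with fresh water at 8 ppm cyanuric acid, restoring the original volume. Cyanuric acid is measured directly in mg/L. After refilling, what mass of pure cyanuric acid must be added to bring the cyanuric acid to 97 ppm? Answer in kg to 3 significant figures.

2.28 kg

After draining 28% and refilling: 99 × 0.72 + 8 × 0.28 = 73.52 ppm.
Deficit to target: 97 − 73.52 = 23.48 mg/L.
Mass: 23.48 mg/L × 97,100 L = 2280 g cyanuric acid.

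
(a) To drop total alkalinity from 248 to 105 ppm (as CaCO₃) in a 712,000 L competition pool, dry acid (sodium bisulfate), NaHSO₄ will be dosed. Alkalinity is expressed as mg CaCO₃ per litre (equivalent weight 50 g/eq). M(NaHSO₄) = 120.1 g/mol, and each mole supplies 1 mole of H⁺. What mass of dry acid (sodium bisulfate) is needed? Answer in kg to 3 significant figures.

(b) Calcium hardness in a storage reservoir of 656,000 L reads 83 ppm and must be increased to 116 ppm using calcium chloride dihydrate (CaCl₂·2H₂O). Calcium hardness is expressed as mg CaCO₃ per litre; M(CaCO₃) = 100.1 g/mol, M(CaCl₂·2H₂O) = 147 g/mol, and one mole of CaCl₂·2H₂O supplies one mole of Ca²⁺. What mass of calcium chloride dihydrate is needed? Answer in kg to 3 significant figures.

(a) Alkalinity to neutralize: (248 − 105) = 143 mg/L as CaCO₃ × 712,000 L = 101,800 g as CaCO₃.
(a) Equivalents of H⁺ required: 101,800 ÷ 50 g/eq = 2036 eq = 2036 mol NaHSO₄.
(a) Mass of NaHSO₄: 2036 × 120.1 = 244,600 g.

(b) Hardness to add: (116 − 83) = 33 mg/L as CaCO₃ × 656,000 L = 21,650 g as CaCO₃.
(b) Moles of Ca²⁺ (1 mol Ca²⁺ ≡ 1 mol CaCO₃): 21,650 / 100.1 g/mol = 216.3 mol.
(b) Mass of CaCl₂·2H₂O: 216.3 × 147 = 31,790 g.

(a) 245 kg; (b) 31.8 kg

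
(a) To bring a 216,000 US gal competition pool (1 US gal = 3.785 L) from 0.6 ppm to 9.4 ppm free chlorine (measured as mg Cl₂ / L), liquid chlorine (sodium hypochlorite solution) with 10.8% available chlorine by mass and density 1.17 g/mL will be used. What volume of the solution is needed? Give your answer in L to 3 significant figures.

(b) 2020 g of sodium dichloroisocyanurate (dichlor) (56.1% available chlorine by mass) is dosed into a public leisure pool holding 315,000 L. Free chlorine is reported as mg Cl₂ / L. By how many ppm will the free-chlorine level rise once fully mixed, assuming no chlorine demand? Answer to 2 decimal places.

(a) Volume: 216,000 US gal × 3.785 L/gal = 817,560 L.
(a) Chlorine deficit: 9.4 − 0.6 = 8.8 ppm = 8.8 mg/L as Cl₂.
(a) Cl₂ equivalent needed: 8.8 mg/L × 817,560 L = 7,195,000 mg = 7195 g.
(a) Product at 10.8% available chlorine: 7195 / 0.108 = 66,620 g.
(a) Volume at density 1.17 g/mL: 66,620 g ÷ 1.17 g/mL = 56,940 mL.

(b) Available chlorine delivered: 2020 g × 0.561 = 1133 g as Cl₂.
(b) Concentration rise: 1133 g / 315,000 L = 3.598 mg/L = 3.60 ppm.

(a) 56.9 L; (b) 3.60 ppm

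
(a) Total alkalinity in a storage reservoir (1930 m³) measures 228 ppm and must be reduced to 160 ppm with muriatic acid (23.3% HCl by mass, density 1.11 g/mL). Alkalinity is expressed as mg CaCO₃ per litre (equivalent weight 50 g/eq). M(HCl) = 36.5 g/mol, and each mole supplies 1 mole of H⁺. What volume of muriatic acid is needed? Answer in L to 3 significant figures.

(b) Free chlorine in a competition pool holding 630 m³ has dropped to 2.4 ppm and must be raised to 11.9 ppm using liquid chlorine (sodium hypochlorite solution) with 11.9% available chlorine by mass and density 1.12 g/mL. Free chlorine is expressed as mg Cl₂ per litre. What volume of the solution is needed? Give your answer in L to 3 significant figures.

(a) 370 L; (b) 44.9 L

(a) Volume: 1930 m³ = 1,930,000 L.
(a) Alkalinity to neutralize: (228 − 160) = 68 mg/L as CaCO₃ × 1,930,000 L = 131,200 g as CaCO₃.
(a) Equivalents of H⁺ required: 131,200 ÷ 50 g/eq = 2625 eq = 2625 mol HCl.
(a) Mass of HCl: 2625 × 36.5 = 95,810 g.
(a) Mass of 23.3% solution: 95,810 / 0.233 = 411,200 g.
(a) Volume: 411,200 g ÷ 1.11 g/mL = 370,400 mL.

(b) Volume: 630 m³ = 630,000 L.
(b) Chlorine deficit: 11.9 − 2.4 = 9.5 ppm = 9.5 mg/L as Cl₂.
(b) Cl₂ equivalent needed: 9.5 mg/L × 630,000 L = 5,985,000 mg = 5985 g.
(b) Product at 11.9% available chlorine: 5985 / 0.119 = 50,290 g.
(b) Volume at density 1.12 g/mL: 50,290 g ÷ 1.12 g/mL = 44,910 mL.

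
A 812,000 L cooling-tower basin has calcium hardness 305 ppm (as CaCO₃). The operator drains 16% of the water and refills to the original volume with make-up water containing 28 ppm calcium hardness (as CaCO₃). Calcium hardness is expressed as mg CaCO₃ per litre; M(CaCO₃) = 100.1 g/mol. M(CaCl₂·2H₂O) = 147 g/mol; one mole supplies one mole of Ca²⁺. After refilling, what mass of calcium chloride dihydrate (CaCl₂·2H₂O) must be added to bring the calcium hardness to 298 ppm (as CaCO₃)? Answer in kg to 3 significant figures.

After draining 16% and refilling: 305 × 0.84 + 28 × 0.16 = 260.68 ppm.
Deficit to target: 298 − 260.68 = 37.32 mg/L.
As CaCO₃: 37.32 mg/L × 812,000 L = 30,300 g; ÷ 100.1 = 302.7 mol Ca²⁺.
Mass: 302.7 × 147 = 44,500 g.

44.5 kg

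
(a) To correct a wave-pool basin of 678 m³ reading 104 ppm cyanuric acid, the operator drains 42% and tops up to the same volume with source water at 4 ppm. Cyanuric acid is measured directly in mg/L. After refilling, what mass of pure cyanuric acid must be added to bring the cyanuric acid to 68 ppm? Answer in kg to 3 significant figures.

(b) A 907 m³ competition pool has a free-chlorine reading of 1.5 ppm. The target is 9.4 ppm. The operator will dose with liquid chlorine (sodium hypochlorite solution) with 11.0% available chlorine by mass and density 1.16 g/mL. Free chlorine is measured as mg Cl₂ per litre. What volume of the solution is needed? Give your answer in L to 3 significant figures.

(a) 4.07 kg; (b) 56.2 L

(a) Volume: 678 m³ = 678,000 L.
(a) After draining 42% and refilling: 104 × 0.58 + 4 × 0.42 = 62 ppm.
(a) Deficit to target: 68 − 62 = 6 mg/L.
(a) Mass: 6 mg/L × 678,000 L = 4068 g cyanuric acid.

(b) Volume: 907 m³ = 907,000 L.
(b) Chlorine deficit: 9.4 − 1.5 = 7.9 ppm = 7.9 mg/L as Cl₂.
(b) Cl₂ equivalent needed: 7.9 mg/L × 907,000 L = 7,165,000 mg = 7165 g.
(b) Product at 11.0% available chlorine: 7165 / 0.11 = 65,140 g.
(b) Volume at density 1.16 g/mL: 65,140 g ÷ 1.16 g/mL = 56,150 mL.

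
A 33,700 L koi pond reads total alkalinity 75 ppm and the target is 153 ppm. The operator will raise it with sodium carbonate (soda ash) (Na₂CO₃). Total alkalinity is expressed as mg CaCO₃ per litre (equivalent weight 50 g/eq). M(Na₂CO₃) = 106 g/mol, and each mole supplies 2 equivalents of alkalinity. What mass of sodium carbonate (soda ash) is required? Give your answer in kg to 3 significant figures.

Alkalinity to add: (153 − 75) = 78 mg/L as CaCO₃ × 33,700 L = 2629 g as CaCO₃.
Equivalents: 2629 g ÷ 50 g/eq = 52.57 eq.
Each mole of Na₂CO₃ supplies 2 eq, so 52.57 / 2 = 26.29 mol.
Mass: 26.29 mol × 106 g/mol = 2786 g.

2.79 kg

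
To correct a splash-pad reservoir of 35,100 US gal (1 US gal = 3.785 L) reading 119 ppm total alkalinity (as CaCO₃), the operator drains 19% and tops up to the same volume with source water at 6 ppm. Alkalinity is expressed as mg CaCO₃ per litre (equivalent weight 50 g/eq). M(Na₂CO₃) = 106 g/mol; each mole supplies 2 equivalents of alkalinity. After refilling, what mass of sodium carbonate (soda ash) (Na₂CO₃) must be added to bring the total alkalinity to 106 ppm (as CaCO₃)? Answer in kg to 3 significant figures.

1.19 kg

Volume: 35,100 US gal × 3.785 L/gal = 132,854 L.
After draining 19% and refilling: 119 × 0.81 + 6 × 0.19 = 97.53 ppm.
Deficit to target: 106 − 97.53 = 8.47 mg/L.
As CaCO₃: 8.47 mg/L × 132,854 L = 1125 g; ÷ 50 g/eq ÷ 2 = 11.25 mol Na₂CO₃.
Mass: 11.25 × 106 = 1193 g.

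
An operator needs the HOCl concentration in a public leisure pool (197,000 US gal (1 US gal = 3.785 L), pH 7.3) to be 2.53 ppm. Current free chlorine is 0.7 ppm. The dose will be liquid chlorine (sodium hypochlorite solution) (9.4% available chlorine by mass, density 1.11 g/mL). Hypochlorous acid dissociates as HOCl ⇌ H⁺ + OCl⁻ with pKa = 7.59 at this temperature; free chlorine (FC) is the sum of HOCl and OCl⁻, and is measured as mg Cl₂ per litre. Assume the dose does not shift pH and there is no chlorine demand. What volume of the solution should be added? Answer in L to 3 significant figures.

22.4 L

Volume: 197,000 US gal × 3.785 L/gal = 745,645 L.
[OCl⁻]/[HOCl] = 10^(pH − pKa) = 10^(7.3 − 7.59) = 0.5129; fraction as HOCl = 1/(1 + 0.5129) = 0.661.
Free chlorine required for 2.53 ppm HOCl: 2.53 / 0.661 = 3.828 ppm.
FC to add: 3.828 − 0.7 = 3.128 mg/L as Cl₂.
Cl₂ equivalent: 3.128 mg/L × 745,645 L = 2332 g.
Product at 9.4% available Cl: 2332 / 0.094 = 24,810 g.
Volume: 24,810 g ÷ 1.11 g/mL = 22,350 mL.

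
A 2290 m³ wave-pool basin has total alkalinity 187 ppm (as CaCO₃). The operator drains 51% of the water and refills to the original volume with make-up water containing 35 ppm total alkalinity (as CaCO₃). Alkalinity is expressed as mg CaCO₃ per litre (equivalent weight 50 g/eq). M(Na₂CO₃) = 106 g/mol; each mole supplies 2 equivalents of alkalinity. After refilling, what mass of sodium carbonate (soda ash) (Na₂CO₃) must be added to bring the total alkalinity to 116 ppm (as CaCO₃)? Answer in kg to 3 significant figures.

Volume: 2290 m³ = 2,290,000 L.
After draining 51% and refilling: 187 × 0.49 + 35 × 0.51 = 109.48 ppm.
Deficit to target: 116 − 109.48 = 6.52 mg/L.
As CaCO₃: 6.52 mg/L × 2,290,000 L = 14,930 g; ÷ 50 g/eq ÷ 2 = 149.3 mol Na₂CO₃.
Mass: 149.3 × 106 = 15,830 g.

15.8 kg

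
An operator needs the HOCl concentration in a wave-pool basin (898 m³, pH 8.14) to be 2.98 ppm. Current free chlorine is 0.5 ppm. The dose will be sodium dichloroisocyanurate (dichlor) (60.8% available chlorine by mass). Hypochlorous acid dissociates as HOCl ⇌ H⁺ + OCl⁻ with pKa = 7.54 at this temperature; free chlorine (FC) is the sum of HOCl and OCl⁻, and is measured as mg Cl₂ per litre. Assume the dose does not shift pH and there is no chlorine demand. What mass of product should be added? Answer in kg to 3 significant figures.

21.2 kg

Volume: 898 m³ = 898,000 L.
[OCl⁻]/[HOCl] = 10^(pH − pKa) = 10^(8.14 − 7.54) = 3.981; fraction as HOCl = 1/(1 + 3.981) = 0.2008.
Free chlorine required for 2.98 ppm HOCl: 2.98 / 0.2008 = 14.84 ppm.
FC to add: 14.84 − 0.5 = 14.34 mg/L as Cl₂.
Cl₂ equivalent: 14.34 mg/L × 898,000 L = 12,880 g.
Product at 60.8% available Cl: 12,880 / 0.608 = 21,190 g.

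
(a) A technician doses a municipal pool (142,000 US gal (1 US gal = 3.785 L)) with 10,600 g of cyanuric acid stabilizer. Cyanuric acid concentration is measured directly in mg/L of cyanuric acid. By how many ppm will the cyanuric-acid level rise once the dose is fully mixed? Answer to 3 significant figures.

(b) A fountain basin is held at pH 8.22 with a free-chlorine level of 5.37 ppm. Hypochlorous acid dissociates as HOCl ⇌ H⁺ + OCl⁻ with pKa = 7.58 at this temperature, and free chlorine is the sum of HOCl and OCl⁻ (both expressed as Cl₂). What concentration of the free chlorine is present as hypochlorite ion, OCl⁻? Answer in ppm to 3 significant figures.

(a) Volume: 142,000 US gal × 3.785 L/gal = 537,470 L.
(a) Rise: 10,600 g / 537,470 L × 1000 = 19.72 mg/L.

(b) [OCl⁻]/[HOCl] = 10^(pH − pKa) = 10^(8.22 − 7.58) = 10^0.64 = 4.365.
(b) Fraction as HOCl = 1 / (1 + 4.365) = 0.1864.
(b) OCl⁻ = (1 − 0.1864) × 5.37 ppm = 4.369 ppm.

(a) 19.7 ppm; (b) 4.37 ppm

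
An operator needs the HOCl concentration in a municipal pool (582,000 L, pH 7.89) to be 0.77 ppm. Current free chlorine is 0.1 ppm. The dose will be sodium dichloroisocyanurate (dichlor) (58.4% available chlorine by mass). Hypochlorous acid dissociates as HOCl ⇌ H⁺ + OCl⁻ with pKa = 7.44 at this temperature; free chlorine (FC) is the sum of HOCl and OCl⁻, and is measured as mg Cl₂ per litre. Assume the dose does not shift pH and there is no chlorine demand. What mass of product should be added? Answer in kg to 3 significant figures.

2.83 kg

[OCl⁻]/[HOCl] = 10^(pH − pKa) = 10^(7.89 − 7.44) = 2.818; fraction as HOCl = 1/(1 + 2.818) = 0.2619.
Free chlorine required for 0.77 ppm HOCl: 0.77 / 0.2619 = 2.94 ppm.
FC to add: 2.94 − 0.1 = 2.84 mg/L as Cl₂.
Cl₂ equivalent: 2.84 mg/L × 582,000 L = 1653 g.
Product at 58.4% available Cl: 1653 / 0.584 = 2830 g.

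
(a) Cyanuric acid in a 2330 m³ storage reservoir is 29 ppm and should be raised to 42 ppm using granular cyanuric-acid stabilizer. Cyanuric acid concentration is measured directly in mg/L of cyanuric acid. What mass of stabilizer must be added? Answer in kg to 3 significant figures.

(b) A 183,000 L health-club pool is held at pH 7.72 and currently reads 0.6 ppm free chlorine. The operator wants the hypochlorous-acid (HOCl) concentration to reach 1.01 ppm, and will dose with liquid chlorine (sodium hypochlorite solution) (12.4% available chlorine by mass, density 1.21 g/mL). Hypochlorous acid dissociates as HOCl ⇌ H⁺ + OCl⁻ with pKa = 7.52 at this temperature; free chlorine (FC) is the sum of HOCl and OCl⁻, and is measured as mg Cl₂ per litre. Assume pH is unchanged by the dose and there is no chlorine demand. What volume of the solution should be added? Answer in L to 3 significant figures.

(a) 30.3 kg; (b) 2.45 L

(a) Volume: 2330 m³ = 2,330,000 L.
(a) CYA to add: (42 − 29) = 13 mg/L × 2,330,000 L = 30,290 g cyanuric acid.

(b) [OCl⁻]/[HOCl] = 10^(pH − pKa) = 10^(7.72 − 7.52) = 1.585; fraction as HOCl = 1/(1 + 1.585) = 0.3869.
(b) Free chlorine required for 1.01 ppm HOCl: 1.01 / 0.3869 = 2.611 ppm.
(b) FC to add: 2.611 − 0.6 = 2.011 mg/L as Cl₂.
(b) Cl₂ equivalent: 2.011 mg/L × 183,000 L = 368 g.
(b) Product at 12.4% available Cl: 368 / 0.124 = 2967 g.
(b) Volume: 2967 g ÷ 1.21 g/mL = 2452 mL.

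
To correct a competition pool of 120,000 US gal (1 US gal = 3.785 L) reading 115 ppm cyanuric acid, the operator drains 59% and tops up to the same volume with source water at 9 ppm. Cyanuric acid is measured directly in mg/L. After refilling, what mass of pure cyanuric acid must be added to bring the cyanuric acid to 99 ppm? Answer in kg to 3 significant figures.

Volume: 120,000 US gal × 3.785 L/gal = 454,200 L.
After draining 59% and refilling: 115 × 0.41 + 9 × 0.59 = 52.46 ppm.
Deficit to target: 99 − 52.46 = 46.54 mg/L.
Mass: 46.54 mg/L × 454,200 L = 21,140 g cyanuric acid.

21.1 kg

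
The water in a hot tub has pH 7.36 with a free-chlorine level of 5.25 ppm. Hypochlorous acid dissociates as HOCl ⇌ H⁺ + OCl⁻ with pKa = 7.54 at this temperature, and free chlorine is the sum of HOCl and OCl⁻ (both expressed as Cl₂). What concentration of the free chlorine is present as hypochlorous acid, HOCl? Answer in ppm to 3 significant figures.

[OCl⁻]/[HOCl] = 10^(pH − pKa) = 10^(7.36 − 7.54) = 10^-0.18 = 0.6607.
Fraction as HOCl = 1 / (1 + 0.6607) = 0.6022.
HOCl = 0.6022 × 5.25 ppm = 3.161 ppm.

3.16 ppm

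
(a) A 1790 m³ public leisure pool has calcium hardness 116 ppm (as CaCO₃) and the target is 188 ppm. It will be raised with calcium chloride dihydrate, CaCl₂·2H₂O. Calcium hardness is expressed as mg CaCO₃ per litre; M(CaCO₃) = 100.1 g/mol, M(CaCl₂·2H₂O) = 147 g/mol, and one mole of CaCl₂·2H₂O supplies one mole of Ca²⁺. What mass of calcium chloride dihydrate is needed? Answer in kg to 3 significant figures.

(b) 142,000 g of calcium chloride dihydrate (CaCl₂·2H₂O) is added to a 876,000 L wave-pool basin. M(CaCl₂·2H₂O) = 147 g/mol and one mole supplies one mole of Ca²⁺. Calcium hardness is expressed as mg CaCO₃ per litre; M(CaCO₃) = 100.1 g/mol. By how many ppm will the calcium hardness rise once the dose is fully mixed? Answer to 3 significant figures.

(a) Volume: 1790 m³ = 1,790,000 L.
(a) Hardness to add: (188 − 116) = 72 mg/L as CaCO₃ × 1,790,000 L = 128,900 g as CaCO₃.
(a) Moles of Ca²⁺ (1 mol Ca²⁺ ≡ 1 mol CaCO₃): 128,900 / 100.1 g/mol = 1288 mol.
(a) Mass of CaCl₂·2H₂O: 1288 × 147 = 189,300 g.

(b) Moles of Ca²⁺: 142,000 g ÷ 147 g/mol = 966 mol.
(b) As CaCO₃: 966 mol × 100.1 g/mol = 96,700 g.
(b) Rise: 96,700 g / 876,000 L × 1000 = 110.4 mg/L.

(a) 189 kg; (b) 110 ppm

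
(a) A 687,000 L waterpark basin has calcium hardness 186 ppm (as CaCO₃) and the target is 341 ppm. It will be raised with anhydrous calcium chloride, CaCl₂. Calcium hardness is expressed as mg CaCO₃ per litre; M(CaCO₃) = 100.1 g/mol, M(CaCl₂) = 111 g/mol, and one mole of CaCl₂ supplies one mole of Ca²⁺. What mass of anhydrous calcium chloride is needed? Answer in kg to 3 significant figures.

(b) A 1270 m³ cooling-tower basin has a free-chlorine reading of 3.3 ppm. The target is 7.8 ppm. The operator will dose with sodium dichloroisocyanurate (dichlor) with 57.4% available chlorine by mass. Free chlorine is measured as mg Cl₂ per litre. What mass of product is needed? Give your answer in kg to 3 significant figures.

(a) Hardness to add: (341 − 186) = 155 mg/L as CaCO₃ × 687,000 L = 106,500 g as CaCO₃.
(a) Moles of Ca²⁺ (1 mol Ca²⁺ ≡ 1 mol CaCO₃): 106,500 / 100.1 g/mol = 1064 mol.
(a) Mass of CaCl₂: 1064 × 111 = 118,100 g.

(b) Volume: 1270 m³ = 1,270,000 L.
(b) Chlorine deficit: 7.8 − 3.3 = 4.5 ppm = 4.5 mg/L as Cl₂.
(b) Cl₂ equivalent needed: 4.5 mg/L × 1,270,000 L = 5,715,000 mg = 5715 g.
(b) Product at 57.4% available chlorine: 5715 / 0.574 = 9956 g.

(a) 118 kg; (b) 9.96 kg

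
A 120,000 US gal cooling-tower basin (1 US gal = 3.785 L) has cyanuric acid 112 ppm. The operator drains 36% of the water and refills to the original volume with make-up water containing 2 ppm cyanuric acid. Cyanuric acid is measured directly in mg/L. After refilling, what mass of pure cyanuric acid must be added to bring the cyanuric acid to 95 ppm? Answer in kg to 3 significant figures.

Volume: 120,000 US gal × 3.785 L/gal = 454,200 L.
After draining 36% and refilling: 112 × 0.64 + 2 × 0.36 = 72.4 ppm.
Deficit to target: 95 − 72.4 = 22.6 mg/L.
Mass: 22.6 mg/L × 454,200 L = 10,260 g cyanuric acid.

10.3 kg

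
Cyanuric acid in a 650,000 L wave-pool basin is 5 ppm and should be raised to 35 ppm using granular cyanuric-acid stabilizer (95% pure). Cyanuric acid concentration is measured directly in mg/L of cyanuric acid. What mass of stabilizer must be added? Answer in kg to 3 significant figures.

20.5 kg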